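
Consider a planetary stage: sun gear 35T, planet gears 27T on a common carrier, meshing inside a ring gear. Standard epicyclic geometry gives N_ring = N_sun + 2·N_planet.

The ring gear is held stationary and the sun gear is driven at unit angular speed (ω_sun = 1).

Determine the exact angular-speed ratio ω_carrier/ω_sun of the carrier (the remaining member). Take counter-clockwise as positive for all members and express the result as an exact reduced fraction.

35/124

N_ring = 35 + 2·27 = 89
35(ω_s−ω_c) = −89(ω_r−ω_c),  ω_r=0, ω_s=1
35(1−ω_c) = −89(0−ω_c)  ⇒  124ω_c = 35  ⇒  ω_c = 35/124
ω_c/ω_s = 35/124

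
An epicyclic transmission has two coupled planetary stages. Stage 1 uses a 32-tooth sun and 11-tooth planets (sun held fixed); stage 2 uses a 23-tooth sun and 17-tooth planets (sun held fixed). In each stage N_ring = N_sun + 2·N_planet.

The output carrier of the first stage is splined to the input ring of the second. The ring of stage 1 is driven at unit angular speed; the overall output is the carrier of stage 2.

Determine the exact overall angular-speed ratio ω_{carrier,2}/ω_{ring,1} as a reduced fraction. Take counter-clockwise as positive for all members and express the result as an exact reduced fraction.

Stage 1: N_ring = 32 + 2·11 = 54
Stage 1: 32(ω_s−ω_c) = −54(ω_r−ω_c),  ω_s=0, ω_r=1
Stage 1: 32(0−ω_c) = −54(1−ω_c)  ⇒  86ω_c = 54  ⇒  ω_c = 27/43
  ⇒ ω_c¹/ω_r¹ = 27/43
Stage 2: N_ring = 23 + 2·17 = 57
Stage 2: 23(ω_s−ω_c) = −57(ω_r−ω_c),  ω_s=0, ω_r=1
Stage 2: 23(0−ω_c) = −57(1−ω_c)  ⇒  80ω_c = 57  ⇒  ω_c = 57/80
  ⇒ ω_c²/ω_r² = 57/80
Coupling ω_r² = ω_c¹ ⇒ overall = 27/43 × 57/80 = 1539/3440

1539/3440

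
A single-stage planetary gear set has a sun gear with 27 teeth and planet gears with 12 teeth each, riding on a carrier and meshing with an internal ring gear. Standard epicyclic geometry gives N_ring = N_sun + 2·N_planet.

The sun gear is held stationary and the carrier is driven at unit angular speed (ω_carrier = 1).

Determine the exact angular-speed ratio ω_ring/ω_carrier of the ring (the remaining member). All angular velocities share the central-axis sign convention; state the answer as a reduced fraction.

26/17

N_ring = 27 + 2·12 = 51
27(ω_s−ω_c) = −51(ω_r−ω_c),  ω_s=0, ω_c=1
ω_r = 1 − (27/51)(0−1) = 26/17
ω_r/ω_c = 26/17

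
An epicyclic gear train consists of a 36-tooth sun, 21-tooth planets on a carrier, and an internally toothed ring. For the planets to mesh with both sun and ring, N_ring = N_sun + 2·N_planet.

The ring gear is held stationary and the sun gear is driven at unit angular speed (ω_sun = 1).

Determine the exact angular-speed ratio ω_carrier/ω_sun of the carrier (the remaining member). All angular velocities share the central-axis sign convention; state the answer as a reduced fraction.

N_ring = 36 + 2·21 = 78
36(ω_s−ω_c) = −78(ω_r−ω_c),  ω_r=0, ω_s=1
36(1−ω_c) = −78(0−ω_c)  ⇒  114ω_c = 36  ⇒  ω_c = 6/19
ω_c/ω_s = 6/19

6/19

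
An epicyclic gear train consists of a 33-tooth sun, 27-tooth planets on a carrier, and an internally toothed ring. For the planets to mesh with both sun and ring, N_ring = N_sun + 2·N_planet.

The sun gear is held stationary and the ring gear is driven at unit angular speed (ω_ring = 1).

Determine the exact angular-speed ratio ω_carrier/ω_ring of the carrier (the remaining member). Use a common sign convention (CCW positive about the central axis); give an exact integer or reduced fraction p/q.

N_ring = 33 + 2·27 = 87
33(ω_s−ω_c) = −87(ω_r−ω_c),  ω_s=0, ω_r=1
33(0−ω_c) = −87(1−ω_c)  ⇒  120ω_c = 87  ⇒  ω_c = 29/40
ω_c/ω_r = 29/40

29/40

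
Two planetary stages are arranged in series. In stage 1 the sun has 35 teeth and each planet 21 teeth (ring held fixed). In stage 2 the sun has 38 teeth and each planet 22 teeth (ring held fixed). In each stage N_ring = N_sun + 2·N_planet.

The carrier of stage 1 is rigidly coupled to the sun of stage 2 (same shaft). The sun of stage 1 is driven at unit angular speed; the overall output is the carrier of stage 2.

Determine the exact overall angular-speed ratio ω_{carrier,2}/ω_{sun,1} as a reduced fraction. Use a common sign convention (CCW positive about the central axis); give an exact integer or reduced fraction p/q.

Stage 1: N_ring = 35 + 2·21 = 77
Stage 1: 35(ω_s−ω_c) = −77(ω_r−ω_c),  ω_r=0, ω_s=1
Stage 1: 35(1−ω_c) = −77(0−ω_c)  ⇒  112ω_c = 35  ⇒  ω_c = 5/16
  ⇒ ω_c¹/ω_s¹ = 5/16
Stage 2: N_ring = 38 + 2·22 = 82
Stage 2: 38(ω_s−ω_c) = −82(ω_r−ω_c),  ω_r=0, ω_s=1
Stage 2: 38(1−ω_c) = −82(0−ω_c)  ⇒  120ω_c = 38  ⇒  ω_c = 19/60
  ⇒ ω_c²/ω_s² = 19/60
Coupling ω_s² = ω_c¹ ⇒ overall = 5/16 × 19/60 = 19/192

19/192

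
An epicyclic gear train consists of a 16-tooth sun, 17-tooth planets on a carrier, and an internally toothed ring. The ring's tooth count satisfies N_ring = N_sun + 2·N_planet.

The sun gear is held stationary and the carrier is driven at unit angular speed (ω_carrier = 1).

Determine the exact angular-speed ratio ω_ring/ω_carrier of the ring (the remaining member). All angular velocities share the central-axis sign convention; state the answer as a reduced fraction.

33/25

N_ring = 16 + 2·17 = 50
16(ω_s−ω_c) = −50(ω_r−ω_c),  ω_s=0, ω_c=1
ω_r = 1 − (16/50)(0−1) = 33/25
ω_r/ω_c = 33/25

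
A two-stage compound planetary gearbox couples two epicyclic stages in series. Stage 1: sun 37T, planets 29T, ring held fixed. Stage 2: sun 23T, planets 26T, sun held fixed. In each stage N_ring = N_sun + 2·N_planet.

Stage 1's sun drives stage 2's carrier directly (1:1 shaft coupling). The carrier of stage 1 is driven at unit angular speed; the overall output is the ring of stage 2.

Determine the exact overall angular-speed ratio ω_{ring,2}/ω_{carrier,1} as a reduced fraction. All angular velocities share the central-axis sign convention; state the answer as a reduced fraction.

Stage 1: N_ring = 37 + 2·29 = 95
Stage 1: 37(ω_s−ω_c) = −95(ω_r−ω_c),  ω_r=0, ω_c=1
Stage 1: ω_s = 1 − (95/37)(0−1) = 132/37
  ⇒ ω_s¹/ω_c¹ = 132/37
Stage 2: N_ring = 23 + 2·26 = 75
Stage 2: 23(ω_s−ω_c) = −75(ω_r−ω_c),  ω_s=0, ω_c=1
Stage 2: ω_r = 1 − (23/75)(0−1) = 98/75
  ⇒ ω_r²/ω_c² = 98/75
Coupling ω_c² = ω_s¹ ⇒ overall = 132/37 × 98/75 = 4312/925

4312/925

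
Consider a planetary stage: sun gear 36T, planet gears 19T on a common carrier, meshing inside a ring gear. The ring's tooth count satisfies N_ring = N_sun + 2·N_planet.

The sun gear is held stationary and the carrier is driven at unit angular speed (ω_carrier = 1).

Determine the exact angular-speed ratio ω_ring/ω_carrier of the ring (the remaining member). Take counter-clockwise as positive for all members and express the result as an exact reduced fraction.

N_ring = 36 + 2·19 = 74
36(ω_s−ω_c) = −74(ω_r−ω_c),  ω_s=0, ω_c=1
ω_r = 1 − (36/74)(0−1) = 55/37
ω_r/ω_c = 55/37

55/37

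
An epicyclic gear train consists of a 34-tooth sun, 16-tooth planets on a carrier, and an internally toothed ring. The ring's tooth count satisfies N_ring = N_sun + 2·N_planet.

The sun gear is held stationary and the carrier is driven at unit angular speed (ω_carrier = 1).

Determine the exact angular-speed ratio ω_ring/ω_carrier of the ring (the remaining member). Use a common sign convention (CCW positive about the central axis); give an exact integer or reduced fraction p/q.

50/33

N_ring = 34 + 2·16 = 66
34(ω_s−ω_c) = −66(ω_r−ω_c),  ω_s=0, ω_c=1
ω_r = 1 − (34/66)(0−1) = 50/33
ω_r/ω_c = 50/33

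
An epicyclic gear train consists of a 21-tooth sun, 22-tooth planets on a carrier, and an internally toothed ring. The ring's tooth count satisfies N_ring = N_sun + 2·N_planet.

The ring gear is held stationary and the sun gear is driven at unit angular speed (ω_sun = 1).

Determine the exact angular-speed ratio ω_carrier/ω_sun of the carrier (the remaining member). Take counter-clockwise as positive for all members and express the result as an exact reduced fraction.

21/86

N_ring = 21 + 2·22 = 65
21(ω_s−ω_c) = −65(ω_r−ω_c),  ω_r=0, ω_s=1
21(1−ω_c) = −65(0−ω_c)  ⇒  86ω_c = 21  ⇒  ω_c = 21/86
ω_c/ω_s = 21/86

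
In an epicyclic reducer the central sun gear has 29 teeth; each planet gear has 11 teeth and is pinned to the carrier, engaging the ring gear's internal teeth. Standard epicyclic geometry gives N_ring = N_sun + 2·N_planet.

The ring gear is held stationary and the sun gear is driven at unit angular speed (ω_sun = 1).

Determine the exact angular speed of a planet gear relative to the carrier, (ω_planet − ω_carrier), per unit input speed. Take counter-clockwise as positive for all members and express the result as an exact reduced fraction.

N_ring = 29 + 2·11 = 51
29(ω_s−ω_c) = −51(ω_r−ω_c),  ω_r=0, ω_s=1
29(1−ω_c) = −51(0−ω_c)  ⇒  80ω_c = 29  ⇒  ω_c = 29/80
sun–planet: 29·(1−29/80) = −11·(ω_p−ω_c)  ⇒  ω_p−ω_c = −(29/11)·(51/80) = -1479/880

-1479/880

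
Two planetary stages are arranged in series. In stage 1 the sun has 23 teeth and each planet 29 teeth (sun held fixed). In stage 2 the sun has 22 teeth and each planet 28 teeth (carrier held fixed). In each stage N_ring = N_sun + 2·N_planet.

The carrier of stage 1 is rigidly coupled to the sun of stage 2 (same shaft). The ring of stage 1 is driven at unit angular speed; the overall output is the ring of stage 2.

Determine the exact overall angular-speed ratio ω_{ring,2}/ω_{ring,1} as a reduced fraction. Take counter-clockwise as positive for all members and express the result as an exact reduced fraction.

Stage 1: N_ring = 23 + 2·29 = 81
Stage 1: 23(ω_s−ω_c) = −81(ω_r−ω_c),  ω_s=0, ω_r=1
Stage 1: 23(0−ω_c) = −81(1−ω_c)  ⇒  104ω_c = 81  ⇒  ω_c = 81/104
  ⇒ ω_c¹/ω_r¹ = 81/104
Stage 2: N_ring = 22 + 2·28 = 78
Stage 2: 22(ω_s−ω_c) = −78(ω_r−ω_c),  ω_c=0, ω_s=1
Stage 2: ω_r = 0 − (22/78)(1−0) = -11/39
  ⇒ ω_r²/ω_s² = -11/39
Coupling ω_s² = ω_c¹ ⇒ overall = 81/104 × -11/39 = -297/1352

-297/1352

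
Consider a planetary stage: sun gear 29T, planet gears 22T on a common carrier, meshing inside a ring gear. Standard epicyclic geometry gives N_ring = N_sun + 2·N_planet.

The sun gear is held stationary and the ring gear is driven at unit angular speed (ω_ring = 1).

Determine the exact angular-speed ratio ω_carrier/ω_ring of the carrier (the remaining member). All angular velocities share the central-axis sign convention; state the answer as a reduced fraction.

73/102

N_ring = 29 + 2·22 = 73
29(ω_s−ω_c) = −73(ω_r−ω_c),  ω_s=0, ω_r=1
29(0−ω_c) = −73(1−ω_c)  ⇒  102ω_c = 73  ⇒  ω_c = 73/102
ω_c/ω_r = 73/102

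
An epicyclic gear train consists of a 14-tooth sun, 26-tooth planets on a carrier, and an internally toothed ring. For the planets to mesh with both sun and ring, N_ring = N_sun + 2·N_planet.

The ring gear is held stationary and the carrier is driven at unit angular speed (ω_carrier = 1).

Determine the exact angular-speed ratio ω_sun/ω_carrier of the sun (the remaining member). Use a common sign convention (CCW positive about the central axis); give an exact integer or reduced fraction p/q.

N_ring = 14 + 2·26 = 66
14(ω_s−ω_c) = −66(ω_r−ω_c),  ω_r=0, ω_c=1
ω_s = 1 − (66/14)(0−1) = 40/7
ω_s/ω_c = 40/7

40/7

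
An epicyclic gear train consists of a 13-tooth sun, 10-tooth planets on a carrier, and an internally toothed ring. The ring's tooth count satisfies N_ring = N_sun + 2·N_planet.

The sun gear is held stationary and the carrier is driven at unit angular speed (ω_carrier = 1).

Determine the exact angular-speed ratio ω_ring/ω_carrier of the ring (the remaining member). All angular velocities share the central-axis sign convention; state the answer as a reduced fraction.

N_ring = 13 + 2·10 = 33
13(ω_s−ω_c) = −33(ω_r−ω_c),  ω_s=0, ω_c=1
ω_r = 1 − (13/33)(0−1) = 46/33
ω_r/ω_c = 46/33

46/33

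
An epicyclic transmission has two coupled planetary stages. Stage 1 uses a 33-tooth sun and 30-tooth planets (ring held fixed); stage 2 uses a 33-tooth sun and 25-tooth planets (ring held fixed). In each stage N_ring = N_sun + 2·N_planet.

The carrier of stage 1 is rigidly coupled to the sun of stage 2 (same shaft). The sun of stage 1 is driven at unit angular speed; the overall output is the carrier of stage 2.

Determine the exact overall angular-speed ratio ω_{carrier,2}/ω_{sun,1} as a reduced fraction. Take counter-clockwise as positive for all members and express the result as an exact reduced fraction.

121/1624

Stage 1: N_ring = 33 + 2·30 = 93
Stage 1: 33(ω_s−ω_c) = −93(ω_r−ω_c),  ω_r=0, ω_s=1
Stage 1: 33(1−ω_c) = −93(0−ω_c)  ⇒  126ω_c = 33  ⇒  ω_c = 11/42
  ⇒ ω_c¹/ω_s¹ = 11/42
Stage 2: N_ring = 33 + 2·25 = 83
Stage 2: 33(ω_s−ω_c) = −83(ω_r−ω_c),  ω_r=0, ω_s=1
Stage 2: 33(1−ω_c) = −83(0−ω_c)  ⇒  116ω_c = 33  ⇒  ω_c = 33/116
  ⇒ ω_c²/ω_s² = 33/116
Coupling ω_s² = ω_c¹ ⇒ overall = 11/42 × 33/116 = 121/1624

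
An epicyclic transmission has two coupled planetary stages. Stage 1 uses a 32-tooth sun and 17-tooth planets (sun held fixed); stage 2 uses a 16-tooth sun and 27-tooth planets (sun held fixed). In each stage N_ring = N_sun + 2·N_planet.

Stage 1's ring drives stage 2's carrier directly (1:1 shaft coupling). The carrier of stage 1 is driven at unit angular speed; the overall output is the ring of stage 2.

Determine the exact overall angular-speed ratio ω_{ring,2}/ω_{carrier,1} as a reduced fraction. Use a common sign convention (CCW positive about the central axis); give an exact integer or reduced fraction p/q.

301/165

Stage 1: N_ring = 32 + 2·17 = 66
Stage 1: 32(ω_s−ω_c) = −66(ω_r−ω_c),  ω_s=0, ω_c=1
Stage 1: ω_r = 1 − (32/66)(0−1) = 49/33
  ⇒ ω_r¹/ω_c¹ = 49/33
Stage 2: N_ring = 16 + 2·27 = 70
Stage 2: 16(ω_s−ω_c) = −70(ω_r−ω_c),  ω_s=0, ω_c=1
Stage 2: ω_r = 1 − (16/70)(0−1) = 43/35
  ⇒ ω_r²/ω_c² = 43/35
Coupling ω_c² = ω_r¹ ⇒ overall = 49/33 × 43/35 = 301/165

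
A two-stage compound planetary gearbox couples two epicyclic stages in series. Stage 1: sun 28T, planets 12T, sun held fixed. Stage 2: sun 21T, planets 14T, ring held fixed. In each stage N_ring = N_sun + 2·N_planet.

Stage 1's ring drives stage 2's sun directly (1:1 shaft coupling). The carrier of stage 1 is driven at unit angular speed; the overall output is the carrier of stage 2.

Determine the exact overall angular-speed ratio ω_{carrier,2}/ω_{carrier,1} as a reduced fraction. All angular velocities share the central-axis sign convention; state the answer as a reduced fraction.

6/13

Stage 1: N_ring = 28 + 2·12 = 52
Stage 1: 28(ω_s−ω_c) = −52(ω_r−ω_c),  ω_s=0, ω_c=1
Stage 1: ω_r = 1 − (28/52)(0−1) = 20/13
  ⇒ ω_r¹/ω_c¹ = 20/13
Stage 2: N_ring = 21 + 2·14 = 49
Stage 2: 21(ω_s−ω_c) = −49(ω_r−ω_c),  ω_r=0, ω_s=1
Stage 2: 21(1−ω_c) = −49(0−ω_c)  ⇒  70ω_c = 21  ⇒  ω_c = 3/10
  ⇒ ω_c²/ω_s² = 3/10
Coupling ω_s² = ω_r¹ ⇒ overall = 20/13 × 3/10 = 6/13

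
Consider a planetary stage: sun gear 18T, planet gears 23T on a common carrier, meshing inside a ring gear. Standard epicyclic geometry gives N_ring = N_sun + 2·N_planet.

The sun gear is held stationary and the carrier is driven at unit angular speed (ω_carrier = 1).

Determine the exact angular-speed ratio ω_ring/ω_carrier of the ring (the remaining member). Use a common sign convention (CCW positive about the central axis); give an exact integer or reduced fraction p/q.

N_ring = 18 + 2·23 = 64
18(ω_s−ω_c) = −64(ω_r−ω_c),  ω_s=0, ω_c=1
ω_r = 1 − (18/64)(0−1) = 41/32
ω_r/ω_c = 41/32

41/32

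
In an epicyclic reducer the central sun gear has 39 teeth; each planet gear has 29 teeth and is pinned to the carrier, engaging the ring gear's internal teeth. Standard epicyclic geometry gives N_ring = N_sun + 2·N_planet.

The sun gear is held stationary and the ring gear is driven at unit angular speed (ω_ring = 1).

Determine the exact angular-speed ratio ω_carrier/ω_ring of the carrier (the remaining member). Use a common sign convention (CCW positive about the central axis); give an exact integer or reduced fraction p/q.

97/136

N_ring = 39 + 2·29 = 97
39(ω_s−ω_c) = −97(ω_r−ω_c),  ω_s=0, ω_r=1
39(0−ω_c) = −97(1−ω_c)  ⇒  136ω_c = 97  ⇒  ω_c = 97/136
ω_c/ω_r = 97/136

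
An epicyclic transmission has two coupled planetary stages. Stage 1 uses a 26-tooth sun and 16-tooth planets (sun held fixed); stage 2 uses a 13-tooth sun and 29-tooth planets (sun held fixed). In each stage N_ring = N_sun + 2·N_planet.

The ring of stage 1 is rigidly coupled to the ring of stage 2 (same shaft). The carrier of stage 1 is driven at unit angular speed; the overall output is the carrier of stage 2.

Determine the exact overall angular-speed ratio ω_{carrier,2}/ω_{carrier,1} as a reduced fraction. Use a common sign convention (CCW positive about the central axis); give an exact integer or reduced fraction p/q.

Stage 1: N_ring = 26 + 2·16 = 58
Stage 1: 26(ω_s−ω_c) = −58(ω_r−ω_c),  ω_s=0, ω_c=1
Stage 1: ω_r = 1 − (26/58)(0−1) = 42/29
  ⇒ ω_r¹/ω_c¹ = 42/29
Stage 2: N_ring = 13 + 2·29 = 71
Stage 2: 13(ω_s−ω_c) = −71(ω_r−ω_c),  ω_s=0, ω_r=1
Stage 2: 13(0−ω_c) = −71(1−ω_c)  ⇒  84ω_c = 71  ⇒  ω_c = 71/84
  ⇒ ω_c²/ω_r² = 71/84
Coupling ω_r² = ω_r¹ ⇒ overall = 42/29 × 71/84 = 71/58

71/58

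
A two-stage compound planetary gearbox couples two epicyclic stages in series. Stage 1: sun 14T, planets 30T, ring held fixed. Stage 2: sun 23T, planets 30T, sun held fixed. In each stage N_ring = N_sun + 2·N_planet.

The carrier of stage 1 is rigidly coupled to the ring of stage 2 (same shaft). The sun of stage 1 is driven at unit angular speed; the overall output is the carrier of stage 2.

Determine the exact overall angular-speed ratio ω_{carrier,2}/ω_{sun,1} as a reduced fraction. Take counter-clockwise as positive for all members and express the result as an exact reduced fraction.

Stage 1: N_ring = 14 + 2·30 = 74
Stage 1: 14(ω_s−ω_c) = −74(ω_r−ω_c),  ω_r=0, ω_s=1
Stage 1: 14(1−ω_c) = −74(0−ω_c)  ⇒  88ω_c = 14  ⇒  ω_c = 7/44
  ⇒ ω_c¹/ω_s¹ = 7/44
Stage 2: N_ring = 23 + 2·30 = 83
Stage 2: 23(ω_s−ω_c) = −83(ω_r−ω_c),  ω_s=0, ω_r=1
Stage 2: 23(0−ω_c) = −83(1−ω_c)  ⇒  106ω_c = 83  ⇒  ω_c = 83/106
  ⇒ ω_c²/ω_r² = 83/106
Coupling ω_r² = ω_c¹ ⇒ overall = 7/44 × 83/106 = 581/4664

581/4664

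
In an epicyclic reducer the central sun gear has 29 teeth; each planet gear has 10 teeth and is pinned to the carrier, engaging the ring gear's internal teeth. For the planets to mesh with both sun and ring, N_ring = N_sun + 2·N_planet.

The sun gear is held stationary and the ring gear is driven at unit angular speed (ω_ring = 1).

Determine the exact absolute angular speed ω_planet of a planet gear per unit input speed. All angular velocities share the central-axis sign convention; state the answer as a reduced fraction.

N_ring = 29 + 2·10 = 49
29(ω_s−ω_c) = −49(ω_r−ω_c),  ω_s=0, ω_r=1
29(0−ω_c) = −49(1−ω_c)  ⇒  78ω_c = 49  ⇒  ω_c = 49/78
sun–planet: 29·(0−49/78) = −10·(ω_p−ω_c)  ⇒  ω_p−ω_c = −(29/10)·(-49/78) = 1421/780
ω_p = 49/78 + 1421/780 = 49/20

49/20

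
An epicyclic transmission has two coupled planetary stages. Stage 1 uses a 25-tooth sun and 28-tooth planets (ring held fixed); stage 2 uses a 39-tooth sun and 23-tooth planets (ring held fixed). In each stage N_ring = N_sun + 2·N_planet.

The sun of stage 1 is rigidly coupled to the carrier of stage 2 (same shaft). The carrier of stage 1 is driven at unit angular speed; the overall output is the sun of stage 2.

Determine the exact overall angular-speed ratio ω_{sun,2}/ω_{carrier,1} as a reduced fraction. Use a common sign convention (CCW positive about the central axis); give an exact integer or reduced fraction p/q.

13144/975

Stage 1: N_ring = 25 + 2·28 = 81
Stage 1: 25(ω_s−ω_c) = −81(ω_r−ω_c),  ω_r=0, ω_c=1
Stage 1: ω_s = 1 − (81/25)(0−1) = 106/25
  ⇒ ω_s¹/ω_c¹ = 106/25
Stage 2: N_ring = 39 + 2·23 = 85
Stage 2: 39(ω_s−ω_c) = −85(ω_r−ω_c),  ω_r=0, ω_c=1
Stage 2: ω_s = 1 − (85/39)(0−1) = 124/39
  ⇒ ω_s²/ω_c² = 124/39
Coupling ω_c² = ω_s¹ ⇒ overall = 106/25 × 124/39 = 13144/975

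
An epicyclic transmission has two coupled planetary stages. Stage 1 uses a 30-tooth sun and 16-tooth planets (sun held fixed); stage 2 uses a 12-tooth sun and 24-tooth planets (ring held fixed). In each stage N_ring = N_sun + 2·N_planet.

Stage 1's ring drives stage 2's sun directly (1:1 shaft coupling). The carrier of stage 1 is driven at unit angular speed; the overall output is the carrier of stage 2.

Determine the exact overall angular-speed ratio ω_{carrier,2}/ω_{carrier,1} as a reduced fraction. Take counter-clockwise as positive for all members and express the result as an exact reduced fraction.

23/93

Stage 1: N_ring = 30 + 2·16 = 62
Stage 1: 30(ω_s−ω_c) = −62(ω_r−ω_c),  ω_s=0, ω_c=1
Stage 1: ω_r = 1 − (30/62)(0−1) = 46/31
  ⇒ ω_r¹/ω_c¹ = 46/31
Stage 2: N_ring = 12 + 2·24 = 60
Stage 2: 12(ω_s−ω_c) = −60(ω_r−ω_c),  ω_r=0, ω_s=1
Stage 2: 12(1−ω_c) = −60(0−ω_c)  ⇒  72ω_c = 12  ⇒  ω_c = 1/6
  ⇒ ω_c²/ω_s² = 1/6
Coupling ω_s² = ω_r¹ ⇒ overall = 46/31 × 1/6 = 23/93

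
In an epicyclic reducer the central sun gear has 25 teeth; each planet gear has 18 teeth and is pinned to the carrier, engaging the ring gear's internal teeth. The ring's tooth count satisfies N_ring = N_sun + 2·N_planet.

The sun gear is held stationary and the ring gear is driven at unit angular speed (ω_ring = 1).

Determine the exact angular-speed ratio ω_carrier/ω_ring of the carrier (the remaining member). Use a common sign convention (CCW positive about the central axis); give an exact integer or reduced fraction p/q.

N_ring = 25 + 2·18 = 61
25(ω_s−ω_c) = −61(ω_r−ω_c),  ω_s=0, ω_r=1
25(0−ω_c) = −61(1−ω_c)  ⇒  86ω_c = 61  ⇒  ω_c = 61/86
ω_c/ω_r = 61/86

61/86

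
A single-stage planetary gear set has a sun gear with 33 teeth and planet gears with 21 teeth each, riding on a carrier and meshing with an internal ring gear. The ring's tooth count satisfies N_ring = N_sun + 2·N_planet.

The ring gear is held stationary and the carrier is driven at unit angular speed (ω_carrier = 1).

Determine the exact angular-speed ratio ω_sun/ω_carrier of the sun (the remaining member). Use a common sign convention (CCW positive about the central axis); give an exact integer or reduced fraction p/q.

36/11

N_ring = 33 + 2·21 = 75
33(ω_s−ω_c) = −75(ω_r−ω_c),  ω_r=0, ω_c=1
ω_s = 1 − (75/33)(0−1) = 36/11
ω_s/ω_c = 36/11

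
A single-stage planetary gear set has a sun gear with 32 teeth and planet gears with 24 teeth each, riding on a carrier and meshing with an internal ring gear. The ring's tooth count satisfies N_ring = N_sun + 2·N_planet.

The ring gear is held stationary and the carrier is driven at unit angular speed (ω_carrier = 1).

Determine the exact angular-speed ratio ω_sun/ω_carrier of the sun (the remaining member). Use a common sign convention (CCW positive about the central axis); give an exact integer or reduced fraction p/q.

7/2

N_ring = 32 + 2·24 = 80
32(ω_s−ω_c) = −80(ω_r−ω_c),  ω_r=0, ω_c=1
ω_s = 1 − (80/32)(0−1) = 7/2
ω_s/ω_c = 7/2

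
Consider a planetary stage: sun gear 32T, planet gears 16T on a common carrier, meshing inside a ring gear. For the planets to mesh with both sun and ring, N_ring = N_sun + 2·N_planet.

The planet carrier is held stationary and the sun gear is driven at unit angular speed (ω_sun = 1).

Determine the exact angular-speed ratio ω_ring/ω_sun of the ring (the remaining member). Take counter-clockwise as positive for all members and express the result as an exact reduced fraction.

N_ring = 32 + 2·16 = 64
32(ω_s−ω_c) = −64(ω_r−ω_c),  ω_c=0, ω_s=1
ω_r = 0 − (32/64)(1−0) = -1/2
ω_r/ω_s = -1/2

-1/2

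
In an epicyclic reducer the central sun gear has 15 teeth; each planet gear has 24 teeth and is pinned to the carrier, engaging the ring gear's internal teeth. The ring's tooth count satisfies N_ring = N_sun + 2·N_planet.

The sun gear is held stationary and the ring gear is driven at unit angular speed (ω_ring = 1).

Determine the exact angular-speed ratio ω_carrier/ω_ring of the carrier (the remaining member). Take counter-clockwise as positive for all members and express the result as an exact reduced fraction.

21/26

N_ring = 15 + 2·24 = 63
15(ω_s−ω_c) = −63(ω_r−ω_c),  ω_s=0, ω_r=1
15(0−ω_c) = −63(1−ω_c)  ⇒  78ω_c = 63  ⇒  ω_c = 21/26
ω_c/ω_r = 21/26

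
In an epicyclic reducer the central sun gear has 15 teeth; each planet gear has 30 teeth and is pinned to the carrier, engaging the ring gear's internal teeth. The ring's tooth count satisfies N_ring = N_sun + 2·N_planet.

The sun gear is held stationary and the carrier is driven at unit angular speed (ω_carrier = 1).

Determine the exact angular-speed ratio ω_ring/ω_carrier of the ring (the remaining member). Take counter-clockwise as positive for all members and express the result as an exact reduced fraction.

N_ring = 15 + 2·30 = 75
15(ω_s−ω_c) = −75(ω_r−ω_c),  ω_s=0, ω_c=1
ω_r = 1 − (15/75)(0−1) = 6/5
ω_r/ω_c = 6/5

6/5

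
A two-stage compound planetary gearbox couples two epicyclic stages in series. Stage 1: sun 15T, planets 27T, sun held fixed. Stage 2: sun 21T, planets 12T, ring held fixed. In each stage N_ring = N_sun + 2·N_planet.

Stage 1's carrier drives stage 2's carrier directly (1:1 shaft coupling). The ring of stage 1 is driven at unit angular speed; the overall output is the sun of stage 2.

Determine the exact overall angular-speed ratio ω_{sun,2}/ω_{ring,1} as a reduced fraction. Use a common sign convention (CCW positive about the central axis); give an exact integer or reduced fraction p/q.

Stage 1: N_ring = 15 + 2·27 = 69
Stage 1: 15(ω_s−ω_c) = −69(ω_r−ω_c),  ω_s=0, ω_r=1
Stage 1: 15(0−ω_c) = −69(1−ω_c)  ⇒  84ω_c = 69  ⇒  ω_c = 23/28
  ⇒ ω_c¹/ω_r¹ = 23/28
Stage 2: N_ring = 21 + 2·12 = 45
Stage 2: 21(ω_s−ω_c) = −45(ω_r−ω_c),  ω_r=0, ω_c=1
Stage 2: ω_s = 1 − (45/21)(0−1) = 22/7
  ⇒ ω_s²/ω_c² = 22/7
Coupling ω_c² = ω_c¹ ⇒ overall = 23/28 × 22/7 = 253/98

253/98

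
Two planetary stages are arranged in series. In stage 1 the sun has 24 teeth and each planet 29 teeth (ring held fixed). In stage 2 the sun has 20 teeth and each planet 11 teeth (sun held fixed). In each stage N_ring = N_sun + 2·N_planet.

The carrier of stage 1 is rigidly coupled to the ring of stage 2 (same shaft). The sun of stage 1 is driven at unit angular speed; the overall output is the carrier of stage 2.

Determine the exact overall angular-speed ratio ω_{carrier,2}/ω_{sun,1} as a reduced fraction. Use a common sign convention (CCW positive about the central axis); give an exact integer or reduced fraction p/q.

252/1643

Stage 1: N_ring = 24 + 2·29 = 82
Stage 1: 24(ω_s−ω_c) = −82(ω_r−ω_c),  ω_r=0, ω_s=1
Stage 1: 24(1−ω_c) = −82(0−ω_c)  ⇒  106ω_c = 24  ⇒  ω_c = 12/53
  ⇒ ω_c¹/ω_s¹ = 12/53
Stage 2: N_ring = 20 + 2·11 = 42
Stage 2: 20(ω_s−ω_c) = −42(ω_r−ω_c),  ω_s=0, ω_r=1
Stage 2: 20(0−ω_c) = −42(1−ω_c)  ⇒  62ω_c = 42  ⇒  ω_c = 21/31
  ⇒ ω_c²/ω_r² = 21/31
Coupling ω_r² = ω_c¹ ⇒ overall = 12/53 × 21/31 = 252/1643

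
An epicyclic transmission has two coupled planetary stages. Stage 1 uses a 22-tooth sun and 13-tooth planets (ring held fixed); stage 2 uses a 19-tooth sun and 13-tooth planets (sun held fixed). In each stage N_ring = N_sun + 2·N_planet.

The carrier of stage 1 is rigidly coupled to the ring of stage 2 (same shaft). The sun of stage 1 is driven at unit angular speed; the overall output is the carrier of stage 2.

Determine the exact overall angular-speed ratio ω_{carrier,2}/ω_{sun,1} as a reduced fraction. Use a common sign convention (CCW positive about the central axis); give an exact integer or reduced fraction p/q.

Stage 1: N_ring = 22 + 2·13 = 48
Stage 1: 22(ω_s−ω_c) = −48(ω_r−ω_c),  ω_r=0, ω_s=1
Stage 1: 22(1−ω_c) = −48(0−ω_c)  ⇒  70ω_c = 22  ⇒  ω_c = 11/35
  ⇒ ω_c¹/ω_s¹ = 11/35
Stage 2: N_ring = 19 + 2·13 = 45
Stage 2: 19(ω_s−ω_c) = −45(ω_r−ω_c),  ω_s=0, ω_r=1
Stage 2: 19(0−ω_c) = −45(1−ω_c)  ⇒  64ω_c = 45  ⇒  ω_c = 45/64
  ⇒ ω_c²/ω_r² = 45/64
Coupling ω_r² = ω_c¹ ⇒ overall = 11/35 × 45/64 = 99/448

99/448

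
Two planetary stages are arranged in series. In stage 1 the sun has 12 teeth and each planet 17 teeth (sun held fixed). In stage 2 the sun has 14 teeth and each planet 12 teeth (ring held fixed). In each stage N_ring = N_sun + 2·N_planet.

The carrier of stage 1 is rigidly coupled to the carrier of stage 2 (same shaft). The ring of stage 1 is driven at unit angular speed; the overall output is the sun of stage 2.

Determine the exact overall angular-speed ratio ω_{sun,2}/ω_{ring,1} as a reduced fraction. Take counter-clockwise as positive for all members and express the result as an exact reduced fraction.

598/203

Stage 1: N_ring = 12 + 2·17 = 46
Stage 1: 12(ω_s−ω_c) = −46(ω_r−ω_c),  ω_s=0, ω_r=1
Stage 1: 12(0−ω_c) = −46(1−ω_c)  ⇒  58ω_c = 46  ⇒  ω_c = 23/29
  ⇒ ω_c¹/ω_r¹ = 23/29
Stage 2: N_ring = 14 + 2·12 = 38
Stage 2: 14(ω_s−ω_c) = −38(ω_r−ω_c),  ω_r=0, ω_c=1
Stage 2: ω_s = 1 − (38/14)(0−1) = 26/7
  ⇒ ω_s²/ω_c² = 26/7
Coupling ω_c² = ω_c¹ ⇒ overall = 23/29 × 26/7 = 598/203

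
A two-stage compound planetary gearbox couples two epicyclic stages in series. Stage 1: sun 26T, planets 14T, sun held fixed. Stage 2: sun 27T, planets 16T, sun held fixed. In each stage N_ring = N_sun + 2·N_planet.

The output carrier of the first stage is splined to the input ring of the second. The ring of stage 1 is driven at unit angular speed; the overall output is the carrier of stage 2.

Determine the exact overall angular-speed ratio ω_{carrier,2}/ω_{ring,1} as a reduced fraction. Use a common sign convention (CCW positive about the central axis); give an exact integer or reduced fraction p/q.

1593/3440

Stage 1: N_ring = 26 + 2·14 = 54
Stage 1: 26(ω_s−ω_c) = −54(ω_r−ω_c),  ω_s=0, ω_r=1
Stage 1: 26(0−ω_c) = −54(1−ω_c)  ⇒  80ω_c = 54  ⇒  ω_c = 27/40
  ⇒ ω_c¹/ω_r¹ = 27/40
Stage 2: N_ring = 27 + 2·16 = 59
Stage 2: 27(ω_s−ω_c) = −59(ω_r−ω_c),  ω_s=0, ω_r=1
Stage 2: 27(0−ω_c) = −59(1−ω_c)  ⇒  86ω_c = 59  ⇒  ω_c = 59/86
  ⇒ ω_c²/ω_r² = 59/86
Coupling ω_r² = ω_c¹ ⇒ overall = 27/40 × 59/86 = 1593/3440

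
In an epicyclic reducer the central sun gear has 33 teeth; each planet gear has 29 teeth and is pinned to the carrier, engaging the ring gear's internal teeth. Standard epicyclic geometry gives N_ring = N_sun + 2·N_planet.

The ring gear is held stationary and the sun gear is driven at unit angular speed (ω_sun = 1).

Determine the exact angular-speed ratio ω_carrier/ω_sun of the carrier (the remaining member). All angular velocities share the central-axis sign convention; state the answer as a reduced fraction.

N_ring = 33 + 2·29 = 91
33(ω_s−ω_c) = −91(ω_r−ω_c),  ω_r=0, ω_s=1
33(1−ω_c) = −91(0−ω_c)  ⇒  124ω_c = 33  ⇒  ω_c = 33/124
ω_c/ω_s = 33/124

33/124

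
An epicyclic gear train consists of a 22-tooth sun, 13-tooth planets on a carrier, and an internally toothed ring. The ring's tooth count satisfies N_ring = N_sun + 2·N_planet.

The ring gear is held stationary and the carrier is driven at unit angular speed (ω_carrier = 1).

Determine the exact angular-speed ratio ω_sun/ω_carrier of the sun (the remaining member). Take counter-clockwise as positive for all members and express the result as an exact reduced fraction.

35/11

N_ring = 22 + 2·13 = 48
22(ω_s−ω_c) = −48(ω_r−ω_c),  ω_r=0, ω_c=1
ω_s = 1 − (48/22)(0−1) = 35/11
ω_s/ω_c = 35/11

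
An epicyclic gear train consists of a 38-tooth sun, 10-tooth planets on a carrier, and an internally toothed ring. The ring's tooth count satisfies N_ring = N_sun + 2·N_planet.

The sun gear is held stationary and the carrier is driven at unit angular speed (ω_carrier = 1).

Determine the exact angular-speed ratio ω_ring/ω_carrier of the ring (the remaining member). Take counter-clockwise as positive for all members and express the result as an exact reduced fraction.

N_ring = 38 + 2·10 = 58
38(ω_s−ω_c) = −58(ω_r−ω_c),  ω_s=0, ω_c=1
ω_r = 1 − (38/58)(0−1) = 48/29
ω_r/ω_c = 48/29

48/29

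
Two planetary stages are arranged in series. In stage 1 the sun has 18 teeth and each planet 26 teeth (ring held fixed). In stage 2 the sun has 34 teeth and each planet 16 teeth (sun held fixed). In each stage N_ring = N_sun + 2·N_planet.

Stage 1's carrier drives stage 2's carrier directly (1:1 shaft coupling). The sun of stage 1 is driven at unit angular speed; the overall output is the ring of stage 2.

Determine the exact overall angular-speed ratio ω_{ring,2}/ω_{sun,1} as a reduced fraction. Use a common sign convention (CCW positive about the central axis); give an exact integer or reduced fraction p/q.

75/242

Stage 1: N_ring = 18 + 2·26 = 70
Stage 1: 18(ω_s−ω_c) = −70(ω_r−ω_c),  ω_r=0, ω_s=1
Stage 1: 18(1−ω_c) = −70(0−ω_c)  ⇒  88ω_c = 18  ⇒  ω_c = 9/44
  ⇒ ω_c¹/ω_s¹ = 9/44
Stage 2: N_ring = 34 + 2·16 = 66
Stage 2: 34(ω_s−ω_c) = −66(ω_r−ω_c),  ω_s=0, ω_c=1
Stage 2: ω_r = 1 − (34/66)(0−1) = 50/33
  ⇒ ω_r²/ω_c² = 50/33
Coupling ω_c² = ω_c¹ ⇒ overall = 9/44 × 50/33 = 75/242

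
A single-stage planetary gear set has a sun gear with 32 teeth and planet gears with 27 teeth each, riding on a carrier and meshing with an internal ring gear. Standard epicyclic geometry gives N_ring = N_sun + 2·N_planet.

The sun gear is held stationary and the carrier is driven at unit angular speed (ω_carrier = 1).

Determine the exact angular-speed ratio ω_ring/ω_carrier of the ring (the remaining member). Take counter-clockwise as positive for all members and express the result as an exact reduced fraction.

59/43

N_ring = 32 + 2·27 = 86
32(ω_s−ω_c) = −86(ω_r−ω_c),  ω_s=0, ω_c=1
ω_r = 1 − (32/86)(0−1) = 59/43
ω_r/ω_c = 59/43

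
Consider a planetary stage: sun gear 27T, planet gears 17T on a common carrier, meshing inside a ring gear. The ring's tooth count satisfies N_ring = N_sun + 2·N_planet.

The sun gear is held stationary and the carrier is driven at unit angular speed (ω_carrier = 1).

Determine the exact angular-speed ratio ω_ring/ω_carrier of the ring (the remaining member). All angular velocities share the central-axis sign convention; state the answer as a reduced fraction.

N_ring = 27 + 2·17 = 61
27(ω_s−ω_c) = −61(ω_r−ω_c),  ω_s=0, ω_c=1
ω_r = 1 − (27/61)(0−1) = 88/61
ω_r/ω_c = 88/61

88/61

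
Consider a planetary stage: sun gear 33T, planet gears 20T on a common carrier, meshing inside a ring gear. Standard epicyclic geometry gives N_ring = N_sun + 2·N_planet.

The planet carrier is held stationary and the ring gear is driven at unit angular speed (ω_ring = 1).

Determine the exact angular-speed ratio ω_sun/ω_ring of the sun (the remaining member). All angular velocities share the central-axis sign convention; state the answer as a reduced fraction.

-73/33

N_ring = 33 + 2·20 = 73
33(ω_s−ω_c) = −73(ω_r−ω_c),  ω_c=0, ω_r=1
ω_s = 0 − (73/33)(1−0) = -73/33
ω_s/ω_r = -73/33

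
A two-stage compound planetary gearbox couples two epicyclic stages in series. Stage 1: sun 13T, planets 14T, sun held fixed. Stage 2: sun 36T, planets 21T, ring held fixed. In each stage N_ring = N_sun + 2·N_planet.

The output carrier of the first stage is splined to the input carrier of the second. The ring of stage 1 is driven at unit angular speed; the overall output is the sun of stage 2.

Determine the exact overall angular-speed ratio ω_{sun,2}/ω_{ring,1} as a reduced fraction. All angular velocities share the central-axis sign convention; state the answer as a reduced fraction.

779/324

Stage 1: N_ring = 13 + 2·14 = 41
Stage 1: 13(ω_s−ω_c) = −41(ω_r−ω_c),  ω_s=0, ω_r=1
Stage 1: 13(0−ω_c) = −41(1−ω_c)  ⇒  54ω_c = 41  ⇒  ω_c = 41/54
  ⇒ ω_c¹/ω_r¹ = 41/54
Stage 2: N_ring = 36 + 2·21 = 78
Stage 2: 36(ω_s−ω_c) = −78(ω_r−ω_c),  ω_r=0, ω_c=1
Stage 2: ω_s = 1 − (78/36)(0−1) = 19/6
  ⇒ ω_s²/ω_c² = 19/6
Coupling ω_c² = ω_c¹ ⇒ overall = 41/54 × 19/6 = 779/324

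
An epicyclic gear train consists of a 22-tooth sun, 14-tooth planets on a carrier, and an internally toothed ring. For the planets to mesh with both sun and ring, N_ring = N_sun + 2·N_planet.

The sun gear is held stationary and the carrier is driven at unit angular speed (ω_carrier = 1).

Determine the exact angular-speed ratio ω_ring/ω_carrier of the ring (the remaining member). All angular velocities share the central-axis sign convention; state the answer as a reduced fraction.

36/25

N_ring = 22 + 2·14 = 50
22(ω_s−ω_c) = −50(ω_r−ω_c),  ω_s=0, ω_c=1
ω_r = 1 − (22/50)(0−1) = 36/25
ω_r/ω_c = 36/25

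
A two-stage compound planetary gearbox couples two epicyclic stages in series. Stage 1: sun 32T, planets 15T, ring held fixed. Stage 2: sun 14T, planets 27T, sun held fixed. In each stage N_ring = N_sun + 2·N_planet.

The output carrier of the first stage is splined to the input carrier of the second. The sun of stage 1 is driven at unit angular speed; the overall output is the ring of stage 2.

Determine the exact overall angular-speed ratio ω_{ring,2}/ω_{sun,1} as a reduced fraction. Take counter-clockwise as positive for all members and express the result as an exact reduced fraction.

328/799

Stage 1: N_ring = 32 + 2·15 = 62
Stage 1: 32(ω_s−ω_c) = −62(ω_r−ω_c),  ω_r=0, ω_s=1
Stage 1: 32(1−ω_c) = −62(0−ω_c)  ⇒  94ω_c = 32  ⇒  ω_c = 16/47
  ⇒ ω_c¹/ω_s¹ = 16/47
Stage 2: N_ring = 14 + 2·27 = 68
Stage 2: 14(ω_s−ω_c) = −68(ω_r−ω_c),  ω_s=0, ω_c=1
Stage 2: ω_r = 1 − (14/68)(0−1) = 41/34
  ⇒ ω_r²/ω_c² = 41/34
Coupling ω_c² = ω_c¹ ⇒ overall = 16/47 × 41/34 = 328/799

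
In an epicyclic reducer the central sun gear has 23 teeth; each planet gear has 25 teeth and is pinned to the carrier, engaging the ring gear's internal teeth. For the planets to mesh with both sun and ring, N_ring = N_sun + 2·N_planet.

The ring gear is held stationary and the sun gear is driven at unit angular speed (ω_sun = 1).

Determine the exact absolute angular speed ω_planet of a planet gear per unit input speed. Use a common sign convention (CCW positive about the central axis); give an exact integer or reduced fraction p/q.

N_ring = 23 + 2·25 = 73
23(ω_s−ω_c) = −73(ω_r−ω_c),  ω_r=0, ω_s=1
23(1−ω_c) = −73(0−ω_c)  ⇒  96ω_c = 23  ⇒  ω_c = 23/96
sun–planet: 23·(1−23/96) = −25·(ω_p−ω_c)  ⇒  ω_p−ω_c = −(23/25)·(73/96) = -1679/2400
ω_p = 23/96 − 1679/2400 = -23/50

-23/50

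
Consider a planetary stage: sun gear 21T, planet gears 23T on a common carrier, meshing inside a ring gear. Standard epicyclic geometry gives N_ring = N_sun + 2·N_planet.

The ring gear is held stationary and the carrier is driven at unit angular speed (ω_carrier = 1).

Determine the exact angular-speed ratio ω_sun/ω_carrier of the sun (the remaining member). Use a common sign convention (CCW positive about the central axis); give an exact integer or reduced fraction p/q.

88/21

N_ring = 21 + 2·23 = 67
21(ω_s−ω_c) = −67(ω_r−ω_c),  ω_r=0, ω_c=1
ω_s = 1 − (67/21)(0−1) = 88/21
ω_s/ω_c = 88/21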